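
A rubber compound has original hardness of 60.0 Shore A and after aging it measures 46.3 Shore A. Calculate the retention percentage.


Retention = aged / original * 100
= 46.3 / 60.0 * 100
= 77.2%

77.2%


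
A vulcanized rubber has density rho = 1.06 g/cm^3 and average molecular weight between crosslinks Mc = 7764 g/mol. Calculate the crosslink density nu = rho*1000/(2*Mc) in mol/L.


nu = rho * 1000 / (2 * Mc)
nu = 1.06 * 1000 / (2 * 7764)
nu = 1060.0 / 15528
nu = 0.0683 mol/L

0.0683 mol/L


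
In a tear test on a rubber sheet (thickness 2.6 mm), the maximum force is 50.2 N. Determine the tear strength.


Tear strength = force / thickness
= 50.2 / 2.6
= 19.31 N/mm

19.31 N/mm


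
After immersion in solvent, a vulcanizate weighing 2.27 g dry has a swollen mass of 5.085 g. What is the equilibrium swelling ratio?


Q = W_swollen / W_dry
Q = 5.085 / 2.27
Q = 2.24

Q = 2.24


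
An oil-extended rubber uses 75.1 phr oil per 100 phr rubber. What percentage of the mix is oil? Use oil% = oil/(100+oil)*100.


Oil % = oil / (100 + oil) * 100
= 75.1 / (100 + 75.1) * 100
= 75.1 / 175.1 * 100
= 42.89%

42.89%


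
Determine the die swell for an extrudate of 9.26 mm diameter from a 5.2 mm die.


Die swell ratio = D_extrudate / D_die
= 9.26 / 5.2
= 1.781

Die swell = 1.781


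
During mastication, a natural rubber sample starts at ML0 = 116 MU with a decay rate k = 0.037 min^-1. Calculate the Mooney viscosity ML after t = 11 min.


ML = ML0 * exp(-k * t)
ML = 116 * exp(-0.037 * 11)
ML = 116 * 0.6656
ML = 77.21 MU

77.21 MU


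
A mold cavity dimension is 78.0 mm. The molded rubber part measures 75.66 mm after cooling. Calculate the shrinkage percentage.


Shrinkage = (mold - part) / mold * 100
= (78.0 - 75.66) / 78.0 * 100
= 2.34 / 78.0 * 100
= 3.0%

3.0%


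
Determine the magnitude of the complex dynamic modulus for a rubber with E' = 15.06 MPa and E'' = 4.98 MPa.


|E*| = sqrt(E'^2 + E''^2)
= sqrt(15.06^2 + 4.98^2)
= sqrt(226.8036 + 24.8004)
= 15.862 MPa

15.862 MPa


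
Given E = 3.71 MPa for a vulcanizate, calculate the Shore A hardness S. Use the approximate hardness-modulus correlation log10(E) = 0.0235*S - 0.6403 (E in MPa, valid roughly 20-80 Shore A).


log10(E) = 0.0235*S - 0.6403  =>  S = (log10(E) + 0.6403) / 0.0235
log10(3.71) = 0.569374
S = (0.569374 + 0.6403) / 0.0235 = 1.209674 / 0.0235
S = 51.5

Shore A = 51.5


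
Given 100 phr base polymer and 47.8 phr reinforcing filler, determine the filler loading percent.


Filler % = filler / (rubber + filler) * 100
= 47.8 / (100 + 47.8) * 100
= 47.8 / 147.8 * 100
= 32.34%

32.34%


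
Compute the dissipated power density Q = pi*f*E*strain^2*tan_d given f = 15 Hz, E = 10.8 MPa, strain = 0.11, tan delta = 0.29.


Q = pi * f * E * strain^2 * tan_d
= pi * 15 * 10.8 * 0.11^2 * 0.29
= pi * 15 * 10.8 * 0.0121 * 0.29
= 1.7859

Q = 1.7859


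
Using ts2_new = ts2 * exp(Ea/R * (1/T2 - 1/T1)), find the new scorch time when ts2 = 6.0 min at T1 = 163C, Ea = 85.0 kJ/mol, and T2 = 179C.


Convert temperatures: T1 = 163 + 273.15 = 436.15 K, T2 = 179 + 273.15 = 452.15 K
ts2_new = 6.0 * exp(85000 / 8.314 * (1/452.15 - 1/436.15))
1/T2 - 1/T1 = -8.1134e-05
ts2_new = 2.62 min

2.62 min


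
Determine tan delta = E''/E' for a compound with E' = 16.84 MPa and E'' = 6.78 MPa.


tan delta = E'' / E'
= 6.78 / 16.84
= 0.4026

tan delta = 0.4026


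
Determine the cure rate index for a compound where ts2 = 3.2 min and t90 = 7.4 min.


CRI = 100 / (t90 - ts2)
= 100 / (7.4 - 3.2)
= 100 / 4.2
= 23.81 min^-1

23.81 min^-1


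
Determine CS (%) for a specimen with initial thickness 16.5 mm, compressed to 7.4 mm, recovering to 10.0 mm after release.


CS = (t0 - recovered) / (t0 - ts) * 100
= (16.5 - 10.0) / (16.5 - 7.4) * 100
= 6.5 / 9.1 * 100
= 71.4%

71.4%


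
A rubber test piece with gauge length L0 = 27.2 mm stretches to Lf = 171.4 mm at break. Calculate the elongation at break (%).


Elongation = (Lf - L0) / L0 * 100
= (171.4 - 27.2) / 27.2 * 100
= 144.2 / 27.2 * 100
= 530.1%

530.1%


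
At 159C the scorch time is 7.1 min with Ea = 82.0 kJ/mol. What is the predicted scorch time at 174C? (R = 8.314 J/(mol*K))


Convert temperatures: T1 = 159 + 273.15 = 432.15 K, T2 = 174 + 273.15 = 447.15 K
ts2_new = 7.1 * exp(82000 / 8.314 * (1/447.15 - 1/432.15))
1/T2 - 1/T1 = -7.7625e-05
ts2_new = 3.3 min

3.3 min


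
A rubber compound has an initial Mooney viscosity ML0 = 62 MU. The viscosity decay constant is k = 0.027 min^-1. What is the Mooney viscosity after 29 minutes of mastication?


ML = ML0 * exp(-k * t)
ML = 62 * exp(-0.027 * 29)
ML = 62 * 0.4570
ML = 28.34 MU

28.34 MU


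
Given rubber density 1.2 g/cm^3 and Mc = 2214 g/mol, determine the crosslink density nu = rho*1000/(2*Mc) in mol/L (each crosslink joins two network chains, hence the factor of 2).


nu = rho * 1000 / (2 * Mc)
nu = 1.2 * 1000 / (2 * 2214)
nu = 1200.0 / 4428
nu = 0.2710 mol/L

0.2710 mol/L


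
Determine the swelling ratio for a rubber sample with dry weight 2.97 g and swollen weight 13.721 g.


Q = W_swollen / W_dry
Q = 13.721 / 2.97
Q = 4.62

Q = 4.62


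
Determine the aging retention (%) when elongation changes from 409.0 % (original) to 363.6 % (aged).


Retention = aged / original * 100
= 363.6 / 409.0 * 100
= 88.9%

88.9%


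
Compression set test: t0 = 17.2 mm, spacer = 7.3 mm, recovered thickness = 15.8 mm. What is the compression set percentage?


CS = (t0 - recovered) / (t0 - ts) * 100
= (17.2 - 15.8) / (17.2 - 7.3) * 100
= 1.4 / 9.9 * 100
= 14.1%

14.1%


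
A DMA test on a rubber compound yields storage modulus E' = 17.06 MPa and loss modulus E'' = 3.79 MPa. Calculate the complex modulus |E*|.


|E*| = sqrt(E'^2 + E''^2)
= sqrt(17.06^2 + 3.79^2)
= sqrt(291.0436 + 14.3641)
= 17.476 MPa

17.476 MPa


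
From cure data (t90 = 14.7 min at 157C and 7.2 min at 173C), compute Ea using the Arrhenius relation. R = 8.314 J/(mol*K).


T1 = 430.15 K, T2 = 446.15 K
1/T1 - 1/T2 = 8.3372e-05
ln(t1/t2) = ln(14.7/7.2) = 0.7138
Ea = 8.314 * 0.7138 / 8.3372e-05 = 71178.2004 J/mol
Ea = 71.18 kJ/mol

71.18 kJ/mol


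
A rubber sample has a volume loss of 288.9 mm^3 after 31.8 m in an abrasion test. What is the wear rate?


Rate = volume_loss / distance
= 288.9 / 31.8
= 9.085 mm^3/m

9.085 mm^3/m


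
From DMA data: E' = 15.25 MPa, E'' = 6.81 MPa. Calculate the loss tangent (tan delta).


tan delta = E'' / E'
= 6.81 / 15.25
= 0.4466

tan delta = 0.4466


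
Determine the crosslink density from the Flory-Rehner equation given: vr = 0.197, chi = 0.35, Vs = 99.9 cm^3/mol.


ln(1 - vr) = ln(1 - 0.197) = -0.2194
Numerator = -((-0.2194) + 0.197 + 0.35 * 0.197^2) = 0.0088
Denominator = 99.9 * (0.197^(1/3) - 0.197/2) = 48.2881
nu = 0.0088 / 48.2881 = 1.8260e-04 mol/cm^3

1.8260e-04 mol/cm^3


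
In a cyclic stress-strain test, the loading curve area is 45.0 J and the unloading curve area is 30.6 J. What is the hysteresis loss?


Hysteresis loss = loading - unloading
= 45.0 - 30.6
= 14.4 J

14.4 J


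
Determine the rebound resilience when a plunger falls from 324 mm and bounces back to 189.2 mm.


Resilience = h_rebound / h_drop * 100
= 189.2 / 324 * 100
= 58.4%

58.4%


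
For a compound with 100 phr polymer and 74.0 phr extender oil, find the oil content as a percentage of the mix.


Oil % = oil / (100 + oil) * 100
= 74.0 / (100 + 74.0) * 100
= 74.0 / 174.0 * 100
= 42.53%

42.53%


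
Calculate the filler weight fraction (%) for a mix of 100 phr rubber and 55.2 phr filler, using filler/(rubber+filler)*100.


Filler % = filler / (rubber + filler) * 100
= 55.2 / (100 + 55.2) * 100
= 55.2 / 155.2 * 100
= 35.57%

35.57%


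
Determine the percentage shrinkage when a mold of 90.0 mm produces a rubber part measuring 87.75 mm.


Shrinkage = (mold - part) / mold * 100
= (90.0 - 87.75) / 90.0 * 100
= 2.25 / 90.0 * 100
= 2.5%

2.5%


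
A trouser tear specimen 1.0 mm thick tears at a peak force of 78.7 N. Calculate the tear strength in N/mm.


Tear strength = force / thickness
= 78.7 / 1.0
= 78.7 N/mm

78.7 N/mm


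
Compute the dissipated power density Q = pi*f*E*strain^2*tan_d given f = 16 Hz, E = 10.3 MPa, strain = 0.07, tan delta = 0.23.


Q = pi * f * E * strain^2 * tan_d
= pi * 16 * 10.3 * 0.07^2 * 0.23
= pi * 16 * 10.3 * 0.0049 * 0.23
= 0.5835

Q = 0.5835


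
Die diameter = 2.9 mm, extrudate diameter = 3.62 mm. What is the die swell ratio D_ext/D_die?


Die swell ratio = D_extrudate / D_die
= 3.62 / 2.9
= 1.248

Die swell = 1.248


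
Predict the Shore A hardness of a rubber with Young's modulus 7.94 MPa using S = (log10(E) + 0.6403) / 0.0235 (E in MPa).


log10(E) = 0.0235*S - 0.6403  =>  S = (log10(E) + 0.6403) / 0.0235
log10(7.94) = 0.899821
S = (0.899821 + 0.6403) / 0.0235 = 1.540121 / 0.0235
S = 65.5

Shore A = 65.5


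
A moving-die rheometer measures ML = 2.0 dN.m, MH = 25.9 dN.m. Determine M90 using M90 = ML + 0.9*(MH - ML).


M90 = ML + 0.9 * (MH - ML)
M90 = 2.0 + 0.9 * (25.9 - 2.0)
M90 = 2.0 + 0.9 * 23.9
M90 = 23.51 dN.m

23.51 dN.m


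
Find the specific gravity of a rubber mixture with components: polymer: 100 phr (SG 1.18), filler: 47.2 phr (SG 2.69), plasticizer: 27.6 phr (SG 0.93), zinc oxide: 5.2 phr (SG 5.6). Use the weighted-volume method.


Sum of weights = 180.0
Volume contributions:
  polymer: 100/1.18 = 84.7458
  filler: 47.2/2.69 = 17.5465
  plasticizer: 27.6/0.93 = 29.6774
  zinc oxide: 5.2/5.6 = 0.9286
Sum of volumes = 132.8982
SG = 180.0 / 132.8982 = 1.354

SG = 1.354


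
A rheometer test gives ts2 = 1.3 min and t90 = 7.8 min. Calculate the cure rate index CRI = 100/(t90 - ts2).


CRI = 100 / (t90 - ts2)
= 100 / (7.8 - 1.3)
= 100 / 6.5
= 15.38 min^-1

15.38 min^-1


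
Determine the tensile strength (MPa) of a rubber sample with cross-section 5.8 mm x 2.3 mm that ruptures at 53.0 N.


Area = width * thickness = 5.8 * 2.3 = 13.34 mm^2
TS = force / area = 53.0 / 13.34 = 3.97 MPa

3.97 MPa


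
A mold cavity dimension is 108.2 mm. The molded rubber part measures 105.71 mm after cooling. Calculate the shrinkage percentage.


Shrinkage = (mold - part) / mold * 100
= (108.2 - 105.71) / 108.2 * 100
= 2.49 / 108.2 * 100
= 2.3%

2.3%


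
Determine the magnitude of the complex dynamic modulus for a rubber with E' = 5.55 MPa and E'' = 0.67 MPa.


|E*| = sqrt(E'^2 + E''^2)
= sqrt(5.55^2 + 0.67^2)
= sqrt(30.8025 + 0.4489)
= 5.59 MPa

5.59 MPa


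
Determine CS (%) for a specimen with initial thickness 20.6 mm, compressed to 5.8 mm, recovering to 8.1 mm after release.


CS = (t0 - recovered) / (t0 - ts) * 100
= (20.6 - 8.1) / (20.6 - 5.8) * 100
= 12.5 / 14.8 * 100
= 84.5%

84.5%


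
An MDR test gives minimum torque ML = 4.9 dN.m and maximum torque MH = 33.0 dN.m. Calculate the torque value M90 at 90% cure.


M90 = ML + 0.9 * (MH - ML)
M90 = 4.9 + 0.9 * (33.0 - 4.9)
M90 = 4.9 + 0.9 * 28.1
M90 = 30.19 dN.m

30.19 dN.m


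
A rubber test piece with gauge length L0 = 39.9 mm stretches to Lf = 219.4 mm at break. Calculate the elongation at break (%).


Elongation = (Lf - L0) / L0 * 100
= (219.4 - 39.9) / 39.9 * 100
= 179.5 / 39.9 * 100
= 449.9%

449.9%


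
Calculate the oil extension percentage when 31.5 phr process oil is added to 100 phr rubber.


Oil % = oil / (100 + oil) * 100
= 31.5 / (100 + 31.5) * 100
= 31.5 / 131.5 * 100
= 23.95%

23.95%


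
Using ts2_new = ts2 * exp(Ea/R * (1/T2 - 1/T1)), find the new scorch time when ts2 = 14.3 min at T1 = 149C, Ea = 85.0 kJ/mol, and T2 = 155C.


Convert temperatures: T1 = 149 + 273.15 = 422.15 K, T2 = 155 + 273.15 = 428.15 K
ts2_new = 14.3 * exp(85000 / 8.314 * (1/428.15 - 1/422.15))
1/T2 - 1/T1 = -3.3196e-05
ts2_new = 10.18 min

10.18 min


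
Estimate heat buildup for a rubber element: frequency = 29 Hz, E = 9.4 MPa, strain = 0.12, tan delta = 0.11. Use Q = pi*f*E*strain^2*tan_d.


Q = pi * f * E * strain^2 * tan_d
= pi * 29 * 9.4 * 0.12^2 * 0.11
= pi * 29 * 9.4 * 0.0144 * 0.11
= 1.3565

Q = 1.3565


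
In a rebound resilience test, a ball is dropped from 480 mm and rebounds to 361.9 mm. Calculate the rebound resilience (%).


Resilience = h_rebound / h_drop * 100
= 361.9 / 480 * 100
= 75.4%

75.4%


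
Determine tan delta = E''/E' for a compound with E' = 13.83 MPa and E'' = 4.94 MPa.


tan delta = E'' / E'
= 4.94 / 13.83
= 0.3572

tan delta = 0.3572


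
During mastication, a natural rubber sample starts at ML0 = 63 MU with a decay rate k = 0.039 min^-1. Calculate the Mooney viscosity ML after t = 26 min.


ML = ML0 * exp(-k * t)
ML = 63 * exp(-0.039 * 26)
ML = 63 * 0.3628
ML = 22.85 MU

22.85 MU


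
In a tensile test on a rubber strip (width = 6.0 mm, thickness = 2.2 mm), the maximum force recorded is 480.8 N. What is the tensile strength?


Area = width * thickness = 6.0 * 2.2 = 13.2 mm^2
TS = force / area = 480.8 / 13.2 = 36.42 MPa

36.42 MPa


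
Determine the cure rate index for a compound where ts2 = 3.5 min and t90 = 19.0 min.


CRI = 100 / (t90 - ts2)
= 100 / (19.0 - 3.5)
= 100 / 15.5
= 6.45 min^-1

6.45 min^-1


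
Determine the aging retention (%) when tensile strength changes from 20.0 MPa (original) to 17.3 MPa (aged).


Retention = aged / original * 100
= 17.3 / 20.0 * 100
= 86.5%

86.5%


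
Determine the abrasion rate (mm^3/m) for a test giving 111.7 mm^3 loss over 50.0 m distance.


Rate = volume_loss / distance
= 111.7 / 50.0
= 2.234 mm^3/m

2.234 mm^3/m


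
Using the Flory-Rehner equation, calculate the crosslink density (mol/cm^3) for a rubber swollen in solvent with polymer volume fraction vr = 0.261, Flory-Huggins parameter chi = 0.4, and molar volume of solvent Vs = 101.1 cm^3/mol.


ln(1 - vr) = ln(1 - 0.261) = -0.3025
Numerator = -((-0.3025) + 0.261 + 0.4 * 0.261^2) = 0.0142
Denominator = 101.1 * (0.261^(1/3) - 0.261/2) = 51.4162
nu = 0.0142 / 51.4162 = 2.7635e-04 mol/cm^3

2.7635e-04 mol/cm^3


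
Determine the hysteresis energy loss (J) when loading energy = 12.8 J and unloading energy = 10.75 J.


Hysteresis loss = loading - unloading
= 12.8 - 10.75
= 2.05 J

2.05 J


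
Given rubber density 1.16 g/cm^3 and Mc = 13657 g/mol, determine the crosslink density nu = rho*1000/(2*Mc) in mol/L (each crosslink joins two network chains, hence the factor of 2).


nu = rho * 1000 / (2 * Mc)
nu = 1.16 * 1000 / (2 * 13657)
nu = 1160.0 / 27314
nu = 0.0425 mol/L

0.0425 mol/L


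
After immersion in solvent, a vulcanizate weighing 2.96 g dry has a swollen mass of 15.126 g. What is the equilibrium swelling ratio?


Q = W_swollen / W_dry
Q = 15.126 / 2.96
Q = 5.11

Q = 5.11


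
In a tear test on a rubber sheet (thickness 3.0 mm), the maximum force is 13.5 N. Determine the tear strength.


Tear strength = force / thickness
= 13.5 / 3.0
= 4.5 N/mm

4.5 N/mm


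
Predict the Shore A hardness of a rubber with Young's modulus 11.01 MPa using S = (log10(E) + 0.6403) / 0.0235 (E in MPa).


log10(E) = 0.0235*S - 0.6403  =>  S = (log10(E) + 0.6403) / 0.0235
log10(11.01) = 1.041787
S = (1.041787 + 0.6403) / 0.0235 = 1.682087 / 0.0235
S = 71.6

Shore A = 71.6


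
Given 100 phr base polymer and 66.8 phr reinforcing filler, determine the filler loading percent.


Filler % = filler / (rubber + filler) * 100
= 66.8 / (100 + 66.8) * 100
= 66.8 / 166.8 * 100
= 40.05%

40.05%


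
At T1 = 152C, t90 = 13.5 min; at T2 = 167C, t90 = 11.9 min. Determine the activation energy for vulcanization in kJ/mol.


T1 = 425.15 K, T2 = 440.15 K
1/T1 - 1/T2 = 8.0158e-05
ln(t1/t2) = ln(13.5/11.9) = 0.1262
Ea = 8.314 * 0.1262 / 8.0158e-05 = 13084.3855 J/mol
Ea = 13.08 kJ/mol

13.08 kJ/mol


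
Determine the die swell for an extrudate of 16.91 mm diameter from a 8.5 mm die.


Die swell ratio = D_extrudate / D_die
= 16.91 / 8.5
= 1.989

Die swell = 1.989


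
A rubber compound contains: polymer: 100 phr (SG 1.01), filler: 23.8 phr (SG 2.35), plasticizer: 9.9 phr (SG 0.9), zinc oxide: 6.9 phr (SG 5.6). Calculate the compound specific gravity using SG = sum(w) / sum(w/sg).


Sum of weights = 140.6
Volume contributions:
  polymer: 100/1.01 = 99.0099
  filler: 23.8/2.35 = 10.1277
  plasticizer: 9.9/0.9 = 11.0000
  zinc oxide: 6.9/5.6 = 1.2321
Sum of volumes = 121.3697
SG = 140.6 / 121.3697 = 1.158

SG = 1.158


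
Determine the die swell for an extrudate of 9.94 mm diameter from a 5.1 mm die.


Die swell ratio = D_extrudate / D_die
= 9.94 / 5.1
= 1.949

Die swell = 1.949


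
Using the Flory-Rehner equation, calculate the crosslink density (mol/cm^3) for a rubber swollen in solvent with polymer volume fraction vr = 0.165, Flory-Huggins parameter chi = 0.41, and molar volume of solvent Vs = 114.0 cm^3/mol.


ln(1 - vr) = ln(1 - 0.165) = -0.1803
Numerator = -((-0.1803) + 0.165 + 0.41 * 0.165^2) = 0.0042
Denominator = 114.0 * (0.165^(1/3) - 0.165/2) = 53.1218
nu = 0.0042 / 53.1218 = 7.8335e-05 mol/cm^3

7.8335e-05 mol/cm^3


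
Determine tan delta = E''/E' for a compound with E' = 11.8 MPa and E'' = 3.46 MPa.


tan delta = E'' / E'
= 3.46 / 11.8
= 0.2932

tan delta = 0.2932


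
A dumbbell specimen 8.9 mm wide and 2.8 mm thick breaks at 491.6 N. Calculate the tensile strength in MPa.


Area = width * thickness = 8.9 * 2.8 = 24.92 mm^2
TS = force / area = 491.6 / 24.92 = 19.73 MPa

19.73 MPa


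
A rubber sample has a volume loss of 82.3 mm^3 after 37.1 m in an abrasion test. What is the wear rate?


Rate = volume_loss / distance
= 82.3 / 37.1
= 2.218 mm^3/m

2.218 mm^3/m


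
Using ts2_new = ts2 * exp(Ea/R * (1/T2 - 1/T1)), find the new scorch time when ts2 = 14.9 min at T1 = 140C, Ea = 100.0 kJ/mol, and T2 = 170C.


Convert temperatures: T1 = 140 + 273.15 = 413.15 K, T2 = 170 + 273.15 = 443.15 K
ts2_new = 14.9 * exp(100000 / 8.314 * (1/443.15 - 1/413.15))
1/T2 - 1/T1 = -1.6386e-04
ts2_new = 2.08 min

2.08 min


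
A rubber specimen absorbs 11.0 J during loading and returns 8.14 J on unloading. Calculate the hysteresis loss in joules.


Hysteresis loss = loading - unloading
= 11.0 - 8.14
= 2.86 J

2.86 J


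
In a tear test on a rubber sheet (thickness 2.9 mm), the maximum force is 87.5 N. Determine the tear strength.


Tear strength = force / thickness
= 87.5 / 2.9
= 30.17 N/mm

30.17 N/mm


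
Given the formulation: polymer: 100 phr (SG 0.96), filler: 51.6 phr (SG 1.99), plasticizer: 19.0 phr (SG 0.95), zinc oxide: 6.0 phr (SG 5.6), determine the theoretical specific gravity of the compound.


Sum of weights = 176.6
Volume contributions:
  polymer: 100/0.96 = 104.1667
  filler: 51.6/1.99 = 25.9296
  plasticizer: 19.0/0.95 = 20.0000
  zinc oxide: 6.0/5.6 = 1.0714
Sum of volumes = 151.1677
SG = 176.6 / 151.1677 = 1.168

SG = 1.168


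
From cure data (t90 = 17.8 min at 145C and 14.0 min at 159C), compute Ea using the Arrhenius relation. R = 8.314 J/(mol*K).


T1 = 418.15 K, T2 = 432.15 K
1/T1 - 1/T2 = 7.7475e-05
ln(t1/t2) = ln(17.8/14.0) = 0.2401
Ea = 8.314 * 0.2401 / 7.7475e-05 = 25770.0433 J/mol
Ea = 25.77 kJ/mol

25.77 kJ/mol


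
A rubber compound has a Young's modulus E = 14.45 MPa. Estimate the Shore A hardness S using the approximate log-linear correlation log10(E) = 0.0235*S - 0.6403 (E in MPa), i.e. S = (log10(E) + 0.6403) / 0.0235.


log10(E) = 0.0235*S - 0.6403  =>  S = (log10(E) + 0.6403) / 0.0235
log10(14.45) = 1.159868
S = (1.159868 + 0.6403) / 0.0235 = 1.800168 / 0.0235
S = 76.6

Shore A = 76.6


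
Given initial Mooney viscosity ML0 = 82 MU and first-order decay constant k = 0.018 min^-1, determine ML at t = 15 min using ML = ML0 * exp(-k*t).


ML = ML0 * exp(-k * t)
ML = 82 * exp(-0.018 * 15)
ML = 82 * 0.7634
ML = 62.6 MU

62.6 MU


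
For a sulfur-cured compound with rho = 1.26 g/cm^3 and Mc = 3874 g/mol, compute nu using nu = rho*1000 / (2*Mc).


nu = rho * 1000 / (2 * Mc)
nu = 1.26 * 1000 / (2 * 3874)
nu = 1260.0 / 7748
nu = 0.1626 mol/L

0.1626 mol/L


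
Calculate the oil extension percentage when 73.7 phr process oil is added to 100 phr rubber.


Oil % = oil / (100 + oil) * 100
= 73.7 / (100 + 73.7) * 100
= 73.7 / 173.7 * 100
= 42.43%

42.43%


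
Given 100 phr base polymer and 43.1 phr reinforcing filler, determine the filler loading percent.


Filler % = filler / (rubber + filler) * 100
= 43.1 / (100 + 43.1) * 100
= 43.1 / 143.1 * 100
= 30.12%

30.12%


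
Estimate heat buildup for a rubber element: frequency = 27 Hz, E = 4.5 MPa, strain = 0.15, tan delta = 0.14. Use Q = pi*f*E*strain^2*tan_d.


Q = pi * f * E * strain^2 * tan_d
= pi * 27 * 4.5 * 0.15^2 * 0.14
= pi * 27 * 4.5 * 0.0225 * 0.14
= 1.2024

Q = 1.2024


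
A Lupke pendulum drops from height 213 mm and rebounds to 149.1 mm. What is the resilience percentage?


Resilience = h_rebound / h_drop * 100
= 149.1 / 213 * 100
= 70.0%

70.0%


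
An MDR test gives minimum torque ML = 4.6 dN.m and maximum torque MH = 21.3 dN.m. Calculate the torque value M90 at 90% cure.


M90 = ML + 0.9 * (MH - ML)
M90 = 4.6 + 0.9 * (21.3 - 4.6)
M90 = 4.6 + 0.9 * 16.7
M90 = 19.63 dN.m

19.63 dN.m


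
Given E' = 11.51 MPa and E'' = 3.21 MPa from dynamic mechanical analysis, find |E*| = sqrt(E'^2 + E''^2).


|E*| = sqrt(E'^2 + E''^2)
= sqrt(11.51^2 + 3.21^2)
= sqrt(132.4801 + 10.3041)
= 11.949 MPa

11.949 MPa


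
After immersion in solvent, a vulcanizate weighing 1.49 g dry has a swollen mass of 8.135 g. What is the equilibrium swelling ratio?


Q = W_swollen / W_dry
Q = 8.135 / 1.49
Q = 5.46

Q = 5.46


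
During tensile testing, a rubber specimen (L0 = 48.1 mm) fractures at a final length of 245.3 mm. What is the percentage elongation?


Elongation = (Lf - L0) / L0 * 100
= (245.3 - 48.1) / 48.1 * 100
= 197.2 / 48.1 * 100
= 410.0%

410.0%


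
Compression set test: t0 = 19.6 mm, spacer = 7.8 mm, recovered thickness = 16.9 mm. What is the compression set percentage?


CS = (t0 - recovered) / (t0 - ts) * 100
= (19.6 - 16.9) / (19.6 - 7.8) * 100
= 2.7 / 11.8 * 100
= 22.9%

22.9%


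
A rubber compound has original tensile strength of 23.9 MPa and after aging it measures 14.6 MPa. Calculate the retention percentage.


Retention = aged / original * 100
= 14.6 / 23.9 * 100
= 61.1%

61.1%


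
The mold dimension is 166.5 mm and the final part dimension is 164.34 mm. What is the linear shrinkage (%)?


Shrinkage = (mold - part) / mold * 100
= (166.5 - 164.34) / 166.5 * 100
= 2.16 / 166.5 * 100
= 1.3%

1.3%


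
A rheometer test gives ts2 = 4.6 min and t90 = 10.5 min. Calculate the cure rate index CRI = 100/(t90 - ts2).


CRI = 100 / (t90 - ts2)
= 100 / (10.5 - 4.6)
= 100 / 5.9
= 16.95 min^-1

16.95 min^-1


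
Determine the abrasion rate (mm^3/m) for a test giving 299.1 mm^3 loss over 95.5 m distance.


Rate = volume_loss / distance
= 299.1 / 95.5
= 3.132 mm^3/m

3.132 mm^3/m


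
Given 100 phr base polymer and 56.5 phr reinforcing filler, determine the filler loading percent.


Filler % = filler / (rubber + filler) * 100
= 56.5 / (100 + 56.5) * 100
= 56.5 / 156.5 * 100
= 36.1%

36.1%


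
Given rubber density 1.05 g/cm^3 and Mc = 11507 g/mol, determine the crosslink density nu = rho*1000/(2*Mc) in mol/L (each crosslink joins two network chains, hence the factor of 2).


nu = rho * 1000 / (2 * Mc)
nu = 1.05 * 1000 / (2 * 11507)
nu = 1050.0 / 23014
nu = 0.0456 mol/L

0.0456 mol/L


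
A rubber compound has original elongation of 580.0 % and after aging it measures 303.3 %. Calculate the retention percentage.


Retention = aged / original * 100
= 303.3 / 580.0 * 100
= 52.3%

52.3%


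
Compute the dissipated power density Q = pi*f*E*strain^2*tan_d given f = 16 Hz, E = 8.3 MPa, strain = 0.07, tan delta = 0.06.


Q = pi * f * E * strain^2 * tan_d
= pi * 16 * 8.3 * 0.07^2 * 0.06
= pi * 16 * 8.3 * 0.0049 * 0.06
= 0.1227

Q = 0.1227


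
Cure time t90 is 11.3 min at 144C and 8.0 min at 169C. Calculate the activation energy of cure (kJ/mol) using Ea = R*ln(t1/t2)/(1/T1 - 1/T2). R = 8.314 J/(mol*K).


T1 = 417.15 K, T2 = 442.15 K
1/T1 - 1/T2 = 1.3554e-04
ln(t1/t2) = ln(11.3/8.0) = 0.3454
Ea = 8.314 * 0.3454 / 1.3554e-04 = 21183.8754 J/mol
Ea = 21.18 kJ/mol

21.18 kJ/mol


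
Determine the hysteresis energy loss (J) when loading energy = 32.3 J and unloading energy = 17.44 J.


Hysteresis loss = loading - unloading
= 32.3 - 17.44
= 14.86 J

14.86 J


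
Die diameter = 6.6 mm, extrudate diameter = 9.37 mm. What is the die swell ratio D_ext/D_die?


Die swell ratio = D_extrudate / D_die
= 9.37 / 6.6
= 1.42

Die swell = 1.42


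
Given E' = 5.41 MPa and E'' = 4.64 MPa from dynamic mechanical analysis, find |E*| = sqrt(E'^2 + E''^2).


|E*| = sqrt(E'^2 + E''^2)
= sqrt(5.41^2 + 4.64^2)
= sqrt(29.2681 + 21.5296)
= 7.127 MPa

7.127 MPa


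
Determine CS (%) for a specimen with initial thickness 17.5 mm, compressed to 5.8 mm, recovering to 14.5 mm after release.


CS = (t0 - recovered) / (t0 - ts) * 100
= (17.5 - 14.5) / (17.5 - 5.8) * 100
= 3.0 / 11.7 * 100
= 25.6%

25.6%


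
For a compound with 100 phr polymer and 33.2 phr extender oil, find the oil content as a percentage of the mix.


Oil % = oil / (100 + oil) * 100
= 33.2 / (100 + 33.2) * 100
= 33.2 / 133.2 * 100
= 24.92%

24.92%


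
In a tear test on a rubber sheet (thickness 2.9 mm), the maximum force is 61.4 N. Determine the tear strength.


Tear strength = force / thickness
= 61.4 / 2.9
= 21.17 N/mm

21.17 N/mm


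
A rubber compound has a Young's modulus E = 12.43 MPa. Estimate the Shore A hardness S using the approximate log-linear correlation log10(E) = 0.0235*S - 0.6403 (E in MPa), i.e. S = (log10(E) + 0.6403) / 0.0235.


log10(E) = 0.0235*S - 0.6403  =>  S = (log10(E) + 0.6403) / 0.0235
log10(12.43) = 1.094471
S = (1.094471 + 0.6403) / 0.0235 = 1.734771 / 0.0235
S = 73.8

Shore A = 73.8


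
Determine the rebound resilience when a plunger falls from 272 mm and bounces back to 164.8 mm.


Resilience = h_rebound / h_drop * 100
= 164.8 / 272 * 100
= 60.6%

60.6%


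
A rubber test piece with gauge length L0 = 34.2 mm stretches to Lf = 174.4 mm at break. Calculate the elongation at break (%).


Elongation = (Lf - L0) / L0 * 100
= (174.4 - 34.2) / 34.2 * 100
= 140.2 / 34.2 * 100
= 409.9%

409.9%


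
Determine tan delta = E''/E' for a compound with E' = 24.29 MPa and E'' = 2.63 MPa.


tan delta = E'' / E'
= 2.63 / 24.29
= 0.1083

tan delta = 0.1083


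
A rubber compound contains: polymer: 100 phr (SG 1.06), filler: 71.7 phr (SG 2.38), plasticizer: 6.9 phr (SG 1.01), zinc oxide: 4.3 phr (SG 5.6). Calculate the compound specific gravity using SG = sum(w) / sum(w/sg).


Sum of weights = 182.9
Volume contributions:
  polymer: 100/1.06 = 94.3396
  filler: 71.7/2.38 = 30.1261
  plasticizer: 6.9/1.01 = 6.8317
  zinc oxide: 4.3/5.6 = 0.7679
Sum of volumes = 132.0652
SG = 182.9 / 132.0652 = 1.385

SG = 1.385


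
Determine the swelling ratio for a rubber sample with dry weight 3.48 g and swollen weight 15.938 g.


Q = W_swollen / W_dry
Q = 15.938 / 3.48
Q = 4.58

Q = 4.58


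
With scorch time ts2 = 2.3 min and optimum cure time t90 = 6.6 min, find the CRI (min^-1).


CRI = 100 / (t90 - ts2)
= 100 / (6.6 - 2.3)
= 100 / 4.3
= 23.26 min^-1

23.26 min^-1


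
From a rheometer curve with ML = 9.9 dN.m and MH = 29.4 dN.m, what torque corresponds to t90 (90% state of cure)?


M90 = ML + 0.9 * (MH - ML)
M90 = 9.9 + 0.9 * (29.4 - 9.9)
M90 = 9.9 + 0.9 * 19.5
M90 = 27.45 dN.m

27.45 dN.m


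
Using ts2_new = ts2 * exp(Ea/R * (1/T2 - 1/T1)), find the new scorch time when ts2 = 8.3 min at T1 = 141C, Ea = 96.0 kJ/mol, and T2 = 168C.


Convert temperatures: T1 = 141 + 273.15 = 414.15 K, T2 = 168 + 273.15 = 441.15 K
ts2_new = 8.3 * exp(96000 / 8.314 * (1/441.15 - 1/414.15))
1/T2 - 1/T1 = -1.4778e-04
ts2_new = 1.51 min

1.51 min


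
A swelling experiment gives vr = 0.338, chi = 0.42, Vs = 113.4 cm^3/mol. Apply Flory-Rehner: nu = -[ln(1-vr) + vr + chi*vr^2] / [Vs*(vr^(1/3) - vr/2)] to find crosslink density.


ln(1 - vr) = ln(1 - 0.338) = -0.4125
Numerator = -((-0.4125) + 0.338 + 0.42 * 0.338^2) = 0.0265
Denominator = 113.4 * (0.338^(1/3) - 0.338/2) = 59.8278
nu = 0.0265 / 59.8278 = 4.4306e-04 mol/cm^3

4.4306e-04 mol/cm^3


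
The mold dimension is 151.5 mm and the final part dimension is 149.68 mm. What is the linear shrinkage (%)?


Shrinkage = (mold - part) / mold * 100
= (151.5 - 149.68) / 151.5 * 100
= 1.82 / 151.5 * 100
= 1.2%

1.2%


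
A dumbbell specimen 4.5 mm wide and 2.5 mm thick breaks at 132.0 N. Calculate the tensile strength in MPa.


Area = width * thickness = 4.5 * 2.5 = 11.25 mm^2
TS = force / area = 132.0 / 11.25 = 11.73 MPa

11.73 MPa


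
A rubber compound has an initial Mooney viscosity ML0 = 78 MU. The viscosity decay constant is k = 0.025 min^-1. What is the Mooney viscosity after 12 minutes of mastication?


ML = ML0 * exp(-k * t)
ML = 78 * exp(-0.025 * 12)
ML = 78 * 0.7408
ML = 57.78 MU

57.78 MU


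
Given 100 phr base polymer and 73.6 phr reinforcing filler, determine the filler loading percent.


Filler % = filler / (rubber + filler) * 100
= 73.6 / (100 + 73.6) * 100
= 73.6 / 173.6 * 100
= 42.4%

42.4%


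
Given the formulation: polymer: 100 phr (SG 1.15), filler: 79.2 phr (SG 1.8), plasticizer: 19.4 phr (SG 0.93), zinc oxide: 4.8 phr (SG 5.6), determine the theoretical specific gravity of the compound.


Sum of weights = 203.4
Volume contributions:
  polymer: 100/1.15 = 86.9565
  filler: 79.2/1.8 = 44.0000
  plasticizer: 19.4/0.93 = 20.8602
  zinc oxide: 4.8/5.6 = 0.8571
Sum of volumes = 152.6739
SG = 203.4 / 152.6739 = 1.332

SG = 1.332


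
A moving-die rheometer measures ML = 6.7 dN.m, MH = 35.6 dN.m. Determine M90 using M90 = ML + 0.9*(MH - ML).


M90 = ML + 0.9 * (MH - ML)
M90 = 6.7 + 0.9 * (35.6 - 6.7)
M90 = 6.7 + 0.9 * 28.9
M90 = 32.71 dN.m

32.71 dN.m


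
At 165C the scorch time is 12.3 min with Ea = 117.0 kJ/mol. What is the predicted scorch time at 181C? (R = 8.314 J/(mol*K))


Convert temperatures: T1 = 165 + 273.15 = 438.15 K, T2 = 181 + 273.15 = 454.15 K
ts2_new = 12.3 * exp(117000 / 8.314 * (1/454.15 - 1/438.15))
1/T2 - 1/T1 = -8.0408e-05
ts2_new = 3.97 min

3.97 min


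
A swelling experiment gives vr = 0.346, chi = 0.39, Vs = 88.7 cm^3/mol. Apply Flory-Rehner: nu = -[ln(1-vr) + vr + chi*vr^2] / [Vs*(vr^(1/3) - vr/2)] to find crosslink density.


ln(1 - vr) = ln(1 - 0.346) = -0.4246
Numerator = -((-0.4246) + 0.346 + 0.39 * 0.346^2) = 0.0320
Denominator = 88.7 * (0.346^(1/3) - 0.346/2) = 46.9254
nu = 0.0320 / 46.9254 = 6.8105e-04 mol/cm^3

6.8105e-04 mol/cm^3


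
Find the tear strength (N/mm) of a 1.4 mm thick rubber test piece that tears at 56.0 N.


Tear strength = force / thickness
= 56.0 / 1.4
= 40.0 N/mm

40.0 N/mm


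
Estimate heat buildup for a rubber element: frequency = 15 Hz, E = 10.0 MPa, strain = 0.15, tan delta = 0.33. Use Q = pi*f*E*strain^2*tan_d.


Q = pi * f * E * strain^2 * tan_d
= pi * 15 * 10.0 * 0.15^2 * 0.33
= pi * 15 * 10.0 * 0.0225 * 0.33
= 3.4989

Q = 3.4989


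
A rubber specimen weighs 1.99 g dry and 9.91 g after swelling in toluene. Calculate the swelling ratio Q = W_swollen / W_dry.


Q = W_swollen / W_dry
Q = 9.91 / 1.99
Q = 4.98

Q = 4.98


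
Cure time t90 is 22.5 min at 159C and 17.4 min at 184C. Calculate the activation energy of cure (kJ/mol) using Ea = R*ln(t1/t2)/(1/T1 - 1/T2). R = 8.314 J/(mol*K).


T1 = 432.15 K, T2 = 457.15 K
1/T1 - 1/T2 = 1.2655e-04
ln(t1/t2) = ln(22.5/17.4) = 0.2570
Ea = 8.314 * 0.2570 / 1.2655e-04 = 16887.7810 J/mol
Ea = 16.89 kJ/mol

16.89 kJ/mol


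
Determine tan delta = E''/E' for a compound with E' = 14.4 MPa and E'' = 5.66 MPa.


tan delta = E'' / E'
= 5.66 / 14.4
= 0.3931

tan delta = 0.3931


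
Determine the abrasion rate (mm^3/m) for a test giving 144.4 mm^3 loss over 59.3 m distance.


Rate = volume_loss / distance
= 144.4 / 59.3
= 2.435 mm^3/m

2.435 mm^3/m


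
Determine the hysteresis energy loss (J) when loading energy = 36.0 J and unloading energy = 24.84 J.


Hysteresis loss = loading - unloading
= 36.0 - 24.84
= 11.16 J

11.16 J


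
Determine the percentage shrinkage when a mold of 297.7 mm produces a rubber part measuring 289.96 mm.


Shrinkage = (mold - part) / mold * 100
= (297.7 - 289.96) / 297.7 * 100
= 7.74 / 297.7 * 100
= 2.6%

2.6%


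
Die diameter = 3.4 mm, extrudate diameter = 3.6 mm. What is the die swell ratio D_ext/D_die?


Die swell ratio = D_extrudate / D_die
= 3.6 / 3.4
= 1.059

Die swell = 1.059


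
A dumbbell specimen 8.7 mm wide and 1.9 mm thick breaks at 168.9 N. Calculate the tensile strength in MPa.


Area = width * thickness = 8.7 * 1.9 = 16.53 mm^2
TS = force / area = 168.9 / 16.53 = 10.22 MPa

10.22 MPa


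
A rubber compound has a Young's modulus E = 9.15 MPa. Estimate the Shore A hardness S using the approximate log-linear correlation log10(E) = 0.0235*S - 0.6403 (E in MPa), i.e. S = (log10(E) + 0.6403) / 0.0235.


log10(E) = 0.0235*S - 0.6403  =>  S = (log10(E) + 0.6403) / 0.0235
log10(9.15) = 0.961421
S = (0.961421 + 0.6403) / 0.0235 = 1.601721 / 0.0235
S = 68.2

Shore A = 68.2


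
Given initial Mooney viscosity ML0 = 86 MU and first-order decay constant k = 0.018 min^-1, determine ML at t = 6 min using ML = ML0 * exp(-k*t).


ML = ML0 * exp(-k * t)
ML = 86 * exp(-0.018 * 6)
ML = 86 * 0.8976
ML = 77.2 MU

77.2 MU


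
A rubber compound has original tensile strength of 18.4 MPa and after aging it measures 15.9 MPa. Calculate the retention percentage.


Retention = aged / original * 100
= 15.9 / 18.4 * 100
= 86.4%

86.4%


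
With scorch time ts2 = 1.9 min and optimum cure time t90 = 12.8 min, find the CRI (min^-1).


CRI = 100 / (t90 - ts2)
= 100 / (12.8 - 1.9)
= 100 / 10.9
= 9.17 min^-1

9.17 min^-1


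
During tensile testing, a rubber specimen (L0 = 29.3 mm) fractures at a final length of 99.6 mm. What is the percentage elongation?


Elongation = (Lf - L0) / L0 * 100
= (99.6 - 29.3) / 29.3 * 100
= 70.3 / 29.3 * 100
= 239.9%

239.9%


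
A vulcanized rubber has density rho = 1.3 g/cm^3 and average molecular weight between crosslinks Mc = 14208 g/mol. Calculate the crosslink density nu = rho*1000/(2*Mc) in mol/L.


nu = rho * 1000 / (2 * Mc)
nu = 1.3 * 1000 / (2 * 14208)
nu = 1300.0 / 28416
nu = 0.0457 mol/L

0.0457 mol/L


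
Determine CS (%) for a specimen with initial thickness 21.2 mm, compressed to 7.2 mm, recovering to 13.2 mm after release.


CS = (t0 - recovered) / (t0 - ts) * 100
= (21.2 - 13.2) / (21.2 - 7.2) * 100
= 8.0 / 14.0 * 100
= 57.1%

57.1%


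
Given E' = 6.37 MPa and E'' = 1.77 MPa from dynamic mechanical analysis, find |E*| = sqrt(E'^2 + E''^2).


|E*| = sqrt(E'^2 + E''^2)
= sqrt(6.37^2 + 1.77^2)
= sqrt(40.5769 + 3.1329)
= 6.611 MPa

6.611 MPa


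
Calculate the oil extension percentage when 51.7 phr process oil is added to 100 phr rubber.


Oil % = oil / (100 + oil) * 100
= 51.7 / (100 + 51.7) * 100
= 51.7 / 151.7 * 100
= 34.08%

34.08%


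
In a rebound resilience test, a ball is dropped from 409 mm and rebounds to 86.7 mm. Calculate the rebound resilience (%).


Resilience = h_rebound / h_drop * 100
= 86.7 / 409 * 100
= 21.2%

21.2%


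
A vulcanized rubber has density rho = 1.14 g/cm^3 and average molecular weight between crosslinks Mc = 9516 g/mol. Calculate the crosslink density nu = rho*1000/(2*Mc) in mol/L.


nu = rho * 1000 / (2 * Mc)
nu = 1.14 * 1000 / (2 * 9516)
nu = 1140.0 / 19032
nu = 0.0599 mol/L

0.0599 mol/L


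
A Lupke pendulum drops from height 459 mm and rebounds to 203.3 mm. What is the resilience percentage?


Resilience = h_rebound / h_drop * 100
= 203.3 / 459 * 100
= 44.3%

44.3%


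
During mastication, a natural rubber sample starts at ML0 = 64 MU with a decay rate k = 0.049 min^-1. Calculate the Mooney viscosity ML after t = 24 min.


ML = ML0 * exp(-k * t)
ML = 64 * exp(-0.049 * 24)
ML = 64 * 0.3085
ML = 19.74 MU

19.74 MU


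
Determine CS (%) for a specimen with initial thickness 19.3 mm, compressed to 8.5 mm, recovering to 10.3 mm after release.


CS = (t0 - recovered) / (t0 - ts) * 100
= (19.3 - 10.3) / (19.3 - 8.5) * 100
= 9.0 / 10.8 * 100
= 83.3%

83.3%


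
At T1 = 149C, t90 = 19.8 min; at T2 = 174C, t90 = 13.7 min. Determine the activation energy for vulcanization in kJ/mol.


T1 = 422.15 K, T2 = 447.15 K
1/T1 - 1/T2 = 1.3244e-04
ln(t1/t2) = ln(19.8/13.7) = 0.3683
Ea = 8.314 * 0.3683 / 1.3244e-04 = 23119.3369 J/mol
Ea = 23.12 kJ/mol

23.12 kJ/mol


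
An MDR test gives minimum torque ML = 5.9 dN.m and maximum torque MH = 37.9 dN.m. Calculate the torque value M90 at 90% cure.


M90 = ML + 0.9 * (MH - ML)
M90 = 5.9 + 0.9 * (37.9 - 5.9)
M90 = 5.9 + 0.9 * 32.0
M90 = 34.7 dN.m

34.7 dN.m


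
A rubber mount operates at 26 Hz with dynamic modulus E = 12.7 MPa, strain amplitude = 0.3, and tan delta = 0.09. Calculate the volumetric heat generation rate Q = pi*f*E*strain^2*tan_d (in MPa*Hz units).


Q = pi * f * E * strain^2 * tan_d
= pi * 26 * 12.7 * 0.3^2 * 0.09
= pi * 26 * 12.7 * 0.0900 * 0.09
= 8.4026

Q = 8.4026


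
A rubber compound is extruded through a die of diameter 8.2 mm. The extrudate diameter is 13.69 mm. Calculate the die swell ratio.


Die swell ratio = D_extrudate / D_die
= 13.69 / 8.2
= 1.67

Die swell = 1.67


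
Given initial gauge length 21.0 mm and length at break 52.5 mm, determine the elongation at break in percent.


Elongation = (Lf - L0) / L0 * 100
= (52.5 - 21.0) / 21.0 * 100
= 31.5 / 21.0 * 100
= 150.0%

150.0%


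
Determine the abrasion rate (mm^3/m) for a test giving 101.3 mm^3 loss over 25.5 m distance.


Rate = volume_loss / distance
= 101.3 / 25.5
= 3.973 mm^3/m

3.973 mm^3/m


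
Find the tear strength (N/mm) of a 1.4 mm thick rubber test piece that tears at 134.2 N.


Tear strength = force / thickness
= 134.2 / 1.4
= 95.86 N/mm

95.86 N/mm


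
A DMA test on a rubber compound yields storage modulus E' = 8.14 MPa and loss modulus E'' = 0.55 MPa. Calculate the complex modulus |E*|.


|E*| = sqrt(E'^2 + E''^2)
= sqrt(8.14^2 + 0.55^2)
= sqrt(66.2596 + 0.3025)
= 8.159 MPa

8.159 MPa


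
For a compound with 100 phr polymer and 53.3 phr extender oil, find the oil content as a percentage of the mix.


Oil % = oil / (100 + oil) * 100
= 53.3 / (100 + 53.3) * 100
= 53.3 / 153.3 * 100
= 34.77%

34.77%


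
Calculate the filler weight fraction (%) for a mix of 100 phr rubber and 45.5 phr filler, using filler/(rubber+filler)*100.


Filler % = filler / (rubber + filler) * 100
= 45.5 / (100 + 45.5) * 100
= 45.5 / 145.5 * 100
= 31.27%

31.27%


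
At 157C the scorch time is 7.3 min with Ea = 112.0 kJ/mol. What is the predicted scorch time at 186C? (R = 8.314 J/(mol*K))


Convert temperatures: T1 = 157 + 273.15 = 430.15 K, T2 = 186 + 273.15 = 459.15 K
ts2_new = 7.3 * exp(112000 / 8.314 * (1/459.15 - 1/430.15))
1/T2 - 1/T1 = -1.4683e-04
ts2_new = 1.01 min

1.01 min


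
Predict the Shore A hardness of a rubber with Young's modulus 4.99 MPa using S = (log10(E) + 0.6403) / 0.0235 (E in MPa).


log10(E) = 0.0235*S - 0.6403  =>  S = (log10(E) + 0.6403) / 0.0235
log10(4.99) = 0.698101
S = (0.698101 + 0.6403) / 0.0235 = 1.338401 / 0.0235
S = 57.0

Shore A = 57.0


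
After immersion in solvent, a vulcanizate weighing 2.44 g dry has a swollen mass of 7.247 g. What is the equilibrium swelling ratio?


Q = W_swollen / W_dry
Q = 7.247 / 2.44
Q = 2.97

Q = 2.97


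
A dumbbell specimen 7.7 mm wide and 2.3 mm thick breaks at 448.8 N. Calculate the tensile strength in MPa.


Area = width * thickness = 7.7 * 2.3 = 17.71 mm^2
TS = force / area = 448.8 / 17.71 = 25.34 MPa

25.34 MPa


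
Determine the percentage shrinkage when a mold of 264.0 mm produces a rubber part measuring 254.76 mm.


Shrinkage = (mold - part) / mold * 100
= (264.0 - 254.76) / 264.0 * 100
= 9.24 / 264.0 * 100
= 3.5%

3.5%
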